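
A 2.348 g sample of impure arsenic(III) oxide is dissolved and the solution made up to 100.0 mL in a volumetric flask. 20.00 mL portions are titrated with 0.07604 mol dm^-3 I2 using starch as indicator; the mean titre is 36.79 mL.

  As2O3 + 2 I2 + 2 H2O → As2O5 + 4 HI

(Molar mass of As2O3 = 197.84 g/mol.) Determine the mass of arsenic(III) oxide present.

1.384 g

n(I2) per titration = 0.03679 × 0.07604 = 2.798 × 10^-3 mol
From the 1:2 ratio, n(As2O3) in each aliquot = 1/2 × 2.798 × 10^-3 = 1.399 × 10^-3 mol
n(As2O3) in the whole flask = 1.399 × 10^-3 × 100.0/20.00 = 6.994 × 10^-3 mol
mass of As2O3 = 6.994 × 10^-3 × 197.84 = 1.384 g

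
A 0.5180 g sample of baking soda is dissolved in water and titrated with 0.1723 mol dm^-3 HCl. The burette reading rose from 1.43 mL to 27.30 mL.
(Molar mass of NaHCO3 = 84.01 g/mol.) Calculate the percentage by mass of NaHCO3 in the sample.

72.29 %

NaHCO3 + HCl → NaCl + H2O + CO2
n(HCl) = 0.02587 L × 0.1723 mol/L = 4.457 × 10^-3 mol
n(NaHCO3) = 4.457 × 10^-3 mol (1:1 ratio)
mass of NaHCO3 = 4.457 × 10^-3 × 84.01 g/mol = 0.3745 g
% NaHCO3 = 0.3745 / 0.5180 × 100 = 72.29 %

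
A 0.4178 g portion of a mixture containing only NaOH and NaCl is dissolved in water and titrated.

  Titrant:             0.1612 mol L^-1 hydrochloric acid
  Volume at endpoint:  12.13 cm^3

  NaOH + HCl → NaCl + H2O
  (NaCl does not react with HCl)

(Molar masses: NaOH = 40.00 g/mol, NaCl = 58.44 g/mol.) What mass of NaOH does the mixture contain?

n(HCl) = 0.01213 × 0.1612 = 1.955 × 10^-3 mol
Let x = n(NaOH), y = n(NaCl).
Titrant: 1x = 1.955 × 10^-3;  mass: 40.00x + 58.44y = 0.4178
Solving, x = 1.955 × 10^-3 mol, y = 5.811 × 10^-3 mol
mass of NaOH = 1.955 × 10^-3 × 40.00 = 0.07821 g

0.07821 g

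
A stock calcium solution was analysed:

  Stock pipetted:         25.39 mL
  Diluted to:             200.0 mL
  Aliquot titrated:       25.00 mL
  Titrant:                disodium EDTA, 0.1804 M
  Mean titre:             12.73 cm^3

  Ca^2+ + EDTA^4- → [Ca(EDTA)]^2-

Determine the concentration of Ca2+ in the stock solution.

n(EDTA) = 0.01273 × 0.1804 = 2.296 × 10^-3 mol
n(Ca2+) in the aliquot = 2.296 × 10^-3 mol (1:1 ratio)
[Ca2+]_dilute = 2.296 × 10^-3 / 0.02500 = 0.09186 mol/L
Dilution factor = 200.0 / 25.39 = 7.877
[Ca2+]_stock = 0.09186 × 7.877 = 0.7236 mol/L

0.7236 M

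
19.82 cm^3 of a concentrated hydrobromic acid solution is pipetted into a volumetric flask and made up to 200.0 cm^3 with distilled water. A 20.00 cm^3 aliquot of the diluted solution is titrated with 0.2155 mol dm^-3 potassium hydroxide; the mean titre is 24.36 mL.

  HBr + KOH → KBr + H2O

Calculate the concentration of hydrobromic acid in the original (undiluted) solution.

n(KOH) = 0.02436 × 0.2155 = 5.250 × 10^-3 mol
n(HBr) in the aliquot = 5.250 × 10^-3 mol (1:1 ratio)
[HBr]_dilute = 5.250 × 10^-3 / 0.02000 = 0.2625 mol/L
Dilution factor = 200.0 / 19.82 = 10.09
[HBr]_stock = 0.2625 × 10.09 = 2.649 mol/L

2.649 mol/L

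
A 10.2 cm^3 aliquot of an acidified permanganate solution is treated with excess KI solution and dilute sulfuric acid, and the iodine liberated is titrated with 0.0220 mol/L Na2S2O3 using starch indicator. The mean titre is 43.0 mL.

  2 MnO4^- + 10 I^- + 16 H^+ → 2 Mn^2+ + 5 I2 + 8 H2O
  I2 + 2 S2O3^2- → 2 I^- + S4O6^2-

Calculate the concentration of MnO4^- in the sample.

n(S2O3^2-) = 0.0430 × 0.0220 = 9.46 × 10^-4 mol
n(I2) = n(S2O3^2-)/2 = 4.73 × 10^-4 mol
From the 2:5 ratio, n(MnO4^-) in the aliquot = 2/5 × 4.73 × 10^-4 = 1.89 × 10^-4 mol
[MnO4^-] = 1.89 × 10^-4 / 0.0102 = 0.0185 mol/L

0.0185 mol/L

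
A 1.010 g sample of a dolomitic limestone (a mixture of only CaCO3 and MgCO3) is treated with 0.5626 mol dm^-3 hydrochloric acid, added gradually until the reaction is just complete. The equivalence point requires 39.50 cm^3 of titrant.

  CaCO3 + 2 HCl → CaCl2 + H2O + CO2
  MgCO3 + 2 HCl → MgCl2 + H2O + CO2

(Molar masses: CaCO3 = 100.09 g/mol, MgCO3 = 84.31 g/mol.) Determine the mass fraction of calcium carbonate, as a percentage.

45.97 %

n(HCl) = 0.03950 × 0.5626 = 0.02222 mol
Let x = n(CaCO3), y = n(MgCO3).
Titrant: 2x + 2y = 0.02222;  mass: 100.09x + 84.31y = 1.010
Solving, x = 4.639 × 10^-3 mol, y = 6.472 × 10^-3 mol
mass of CaCO3 = 4.639 × 10^-3 × 100.09 = 0.4643 g
% CaCO3 = 0.4643 / 1.010 × 100 = 45.97 %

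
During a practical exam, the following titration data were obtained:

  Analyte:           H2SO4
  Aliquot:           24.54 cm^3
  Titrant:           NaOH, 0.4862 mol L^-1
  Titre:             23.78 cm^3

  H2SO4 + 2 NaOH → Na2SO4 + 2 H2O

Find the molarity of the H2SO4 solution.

0.2356 mol/L

n(NaOH) = 0.02378 L × 0.4862 mol/L = 0.01156 mol
From the 1:2 mole ratio, n(H2SO4) = 1/2 × 0.01156 = 5.781 × 10^-3 mol
[H2SO4] = 5.781 × 10^-3 mol / 0.02454 L = 0.2356 mol/L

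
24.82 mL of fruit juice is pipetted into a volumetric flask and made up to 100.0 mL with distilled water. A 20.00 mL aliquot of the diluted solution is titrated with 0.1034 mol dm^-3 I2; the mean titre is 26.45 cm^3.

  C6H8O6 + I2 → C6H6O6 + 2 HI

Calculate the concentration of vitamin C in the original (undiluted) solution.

n(I2) = 0.02645 × 0.1034 = 2.735 × 10^-3 mol
n(C6H8O6) in the aliquot = 2.735 × 10^-3 mol (1:1 ratio)
[C6H8O6]_dilute = 2.735 × 10^-3 / 0.02000 = 0.1367 mol/L
Dilution factor = 100.0 / 24.82 = 4.029
[C6H8O6]_stock = 0.1367 × 4.029 = 0.5510 mol/L

0.5510 mol/L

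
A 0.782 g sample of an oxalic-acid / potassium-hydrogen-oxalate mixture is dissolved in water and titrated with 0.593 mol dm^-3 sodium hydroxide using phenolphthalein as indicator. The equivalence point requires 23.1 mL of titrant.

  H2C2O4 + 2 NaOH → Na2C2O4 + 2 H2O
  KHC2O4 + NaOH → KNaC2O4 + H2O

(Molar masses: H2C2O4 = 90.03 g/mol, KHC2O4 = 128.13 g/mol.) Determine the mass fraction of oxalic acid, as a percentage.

n(NaOH) = 0.0231 × 0.593 = 0.0137 mol
Let x = n(H2C2O4), y = n(KHC2O4).
Titrant: 2x + 1y = 0.0137;  mass: 90.03x + 128.13y = 0.782
Solving, x = 5.85 × 10^-3 mol, y = 1.99 × 10^-3 mol
mass of H2C2O4 = 5.85 × 10^-3 × 90.03 = 0.527 g
% H2C2O4 = 0.527 / 0.782 × 100 = 67.4 %

67.4 %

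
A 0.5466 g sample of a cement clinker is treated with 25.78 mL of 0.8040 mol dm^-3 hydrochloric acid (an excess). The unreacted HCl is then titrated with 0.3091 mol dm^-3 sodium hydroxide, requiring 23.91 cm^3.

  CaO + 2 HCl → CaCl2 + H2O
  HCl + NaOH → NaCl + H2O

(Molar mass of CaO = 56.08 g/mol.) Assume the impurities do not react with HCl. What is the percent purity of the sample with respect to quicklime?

n(HCl) added = 0.02578 × 0.8040 = 0.02073 mol
n(NaOH) used in back-titration = 0.02391 × 0.3091 = 7.391 × 10^-3 mol
n(HCl) left over = 7.391 × 10^-3 mol (1:1 ratio)
n(HCl) consumed by analyte = 0.02073 − 7.391 × 10^-3 = 0.01334 mol
From the 1:2 ratio, n(CaO) = 1/2 × 0.01334 = 6.668 × 10^-3 mol
mass of CaO = 6.668 × 10^-3 × 56.08 = 0.3740 g
% CaO = 0.3740 / 0.5466 × 100 = 68.42 %

68.42 %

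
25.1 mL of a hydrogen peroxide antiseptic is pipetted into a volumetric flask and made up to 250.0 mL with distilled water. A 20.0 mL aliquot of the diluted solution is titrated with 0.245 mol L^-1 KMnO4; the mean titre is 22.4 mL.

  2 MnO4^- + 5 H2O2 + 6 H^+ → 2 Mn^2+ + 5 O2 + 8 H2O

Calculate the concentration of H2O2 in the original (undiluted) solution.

6.83 mol/L

n(KMnO4) = 0.0224 × 0.245 = 5.49 × 10^-3 mol
From the 5:2 ratio, n(H2O2) in the aliquot = 5/2 × 5.49 × 10^-3 = 0.0137 mol
[H2O2]_dilute = 0.0137 / 0.0200 = 0.686 mol/L
Dilution factor = 250.0 / 25.1 = 9.960
[H2O2]_stock = 0.686 × 9.960 = 6.83 mol/L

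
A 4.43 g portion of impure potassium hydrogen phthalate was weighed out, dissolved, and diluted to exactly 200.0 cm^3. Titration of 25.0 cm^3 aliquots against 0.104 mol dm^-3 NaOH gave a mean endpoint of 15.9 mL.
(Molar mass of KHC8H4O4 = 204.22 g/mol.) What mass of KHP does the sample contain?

2.70 g

KHC8H4O4 + NaOH → KNaC8H4O4 + H2O
n(NaOH) per titration = 0.0159 × 0.104 = 1.65 × 10^-3 mol
n(KHC8H4O4) in each aliquot = 1.65 × 10^-3 mol (1:1 ratio)
n(KHC8H4O4) in the whole flask = 1.65 × 10^-3 × 200.0/25.0 = 0.0132 mol
mass of KHC8H4O4 = 0.0132 × 204.22 = 2.70 g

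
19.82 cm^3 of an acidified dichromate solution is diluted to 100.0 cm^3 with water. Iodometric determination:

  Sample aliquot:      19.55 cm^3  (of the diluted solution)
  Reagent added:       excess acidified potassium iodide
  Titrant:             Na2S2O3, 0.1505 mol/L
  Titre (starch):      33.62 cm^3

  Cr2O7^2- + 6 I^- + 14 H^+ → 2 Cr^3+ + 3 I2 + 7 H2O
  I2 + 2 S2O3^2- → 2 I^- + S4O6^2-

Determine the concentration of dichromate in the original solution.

0.2176 mol/L

n(S2O3^2-) = 0.03362 × 0.1505 = 5.060 × 10^-3 mol
n(I2) = n(S2O3^2-)/2 = 2.530 × 10^-3 mol
From the 1:3 ratio, n(Cr2O7^2-) in the aliquot = 1/3 × 2.530 × 10^-3 = 8.433 × 10^-4 mol
[Cr2O7^2-]_dilute = 8.433 × 10^-4 / 0.01955 = 0.04314 mol/L
[Cr2O7^2-]_original = 0.04314 × 100.0/19.82 = 0.2176 mol/L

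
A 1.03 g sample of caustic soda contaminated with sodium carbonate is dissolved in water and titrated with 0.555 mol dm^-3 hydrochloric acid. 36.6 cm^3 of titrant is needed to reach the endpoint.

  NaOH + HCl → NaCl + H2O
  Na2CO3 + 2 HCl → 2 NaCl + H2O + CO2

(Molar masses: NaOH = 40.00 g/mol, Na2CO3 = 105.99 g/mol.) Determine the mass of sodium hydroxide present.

n(HCl) = 0.0366 × 0.555 = 0.0203 mol
Let x = n(NaOH), y = n(Na2CO3).
Titrant: 1x + 2y = 0.0203;  mass: 40.00x + 105.99y = 1.03
Solving, x = 3.58 × 10^-3 mol, y = 8.37 × 10^-3 mol
mass of NaOH = 3.58 × 10^-3 × 40.00 = 0.143 g

0.143 g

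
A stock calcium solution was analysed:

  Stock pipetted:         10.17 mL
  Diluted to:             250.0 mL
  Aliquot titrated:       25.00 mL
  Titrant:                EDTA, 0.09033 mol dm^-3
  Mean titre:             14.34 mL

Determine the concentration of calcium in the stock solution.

Ca^2+ + EDTA^4- → [Ca(EDTA)]^2-
n(EDTA) = 0.01434 × 0.09033 = 1.295 × 10^-3 mol
n(Ca2+) in the aliquot = 1.295 × 10^-3 mol (1:1 ratio)
[Ca2+]_dilute = 1.295 × 10^-3 / 0.02500 = 0.05181 mol/L
Dilution factor = 250.0 / 10.17 = 24.58
[Ca2+]_stock = 0.05181 × 24.58 = 1.274 mol/L

1.274 mol/L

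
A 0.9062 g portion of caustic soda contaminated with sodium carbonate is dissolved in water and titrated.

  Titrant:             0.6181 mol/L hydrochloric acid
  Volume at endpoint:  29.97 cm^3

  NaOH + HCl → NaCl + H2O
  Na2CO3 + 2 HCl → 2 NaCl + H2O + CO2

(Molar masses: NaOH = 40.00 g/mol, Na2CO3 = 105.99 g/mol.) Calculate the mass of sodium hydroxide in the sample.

0.2324 g

n(HCl) = 0.02997 × 0.6181 = 0.01852 mol
Let x = n(NaOH), y = n(Na2CO3).
Titrant: 1x + 2y = 0.01852;  mass: 40.00x + 105.99y = 0.9062
Solving, x = 5.810 × 10^-3 mol, y = 6.357 × 10^-3 mol
mass of NaOH = 5.810 × 10^-3 × 40.00 = 0.2324 g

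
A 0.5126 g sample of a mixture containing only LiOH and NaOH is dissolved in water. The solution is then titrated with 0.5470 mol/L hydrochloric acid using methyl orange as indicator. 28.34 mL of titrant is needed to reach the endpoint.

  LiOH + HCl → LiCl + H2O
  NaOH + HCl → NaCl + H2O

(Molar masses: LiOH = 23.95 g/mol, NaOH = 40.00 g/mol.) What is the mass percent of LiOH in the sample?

n(HCl) = 0.02834 × 0.5470 = 0.01550 mol
Let x = n(LiOH), y = n(NaOH).
Titrant: 1x + 1y = 0.01550;  mass: 23.95x + 40.00y = 0.5126
Solving, x = 6.697 × 10^-3 mol, y = 8.805 × 10^-3 mol
mass of LiOH = 6.697 × 10^-3 × 23.95 = 0.1604 g
% LiOH = 0.1604 / 0.5126 × 100 = 31.29 %

31.29 %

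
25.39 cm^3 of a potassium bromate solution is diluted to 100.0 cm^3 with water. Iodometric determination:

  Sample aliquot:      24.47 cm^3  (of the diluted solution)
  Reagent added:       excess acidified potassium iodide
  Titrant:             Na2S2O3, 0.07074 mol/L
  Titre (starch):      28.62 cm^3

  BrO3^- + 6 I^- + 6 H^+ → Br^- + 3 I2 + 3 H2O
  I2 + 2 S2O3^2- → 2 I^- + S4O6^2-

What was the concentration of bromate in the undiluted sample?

0.05431 mol/L

n(S2O3^2-) = 0.02862 × 0.07074 = 2.025 × 10^-3 mol
n(I2) = n(S2O3^2-)/2 = 1.012 × 10^-3 mol
From the 1:3 ratio, n(BrO3^-) in the aliquot = 1/3 × 1.012 × 10^-3 = 3.374 × 10^-4 mol
[BrO3^-]_dilute = 3.374 × 10^-4 / 0.02447 = 0.01379 mol/L
[BrO3^-]_original = 0.01379 × 100.0/25.39 = 0.05431 mol/L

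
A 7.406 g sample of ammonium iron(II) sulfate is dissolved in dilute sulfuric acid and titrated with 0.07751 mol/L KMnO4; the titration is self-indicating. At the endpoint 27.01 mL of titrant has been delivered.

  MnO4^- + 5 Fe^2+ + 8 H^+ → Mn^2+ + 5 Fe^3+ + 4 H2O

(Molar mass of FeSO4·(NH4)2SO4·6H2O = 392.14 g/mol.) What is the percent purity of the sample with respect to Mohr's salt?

55.43 %

n(KMnO4) = 0.02701 L × 0.07751 mol/L = 2.094 × 10^-3 mol
From the 5:1 ratio, n(FeSO4·(NH4)2SO4·6H2O) = 5/1 × 2.094 × 10^-3 = 0.01047 mol
mass of FeSO4·(NH4)2SO4·6H2O = 0.01047 × 392.14 g/mol = 4.105 g
% FeSO4·(NH4)2SO4·6H2O = 4.105 / 7.406 × 100 = 55.43 %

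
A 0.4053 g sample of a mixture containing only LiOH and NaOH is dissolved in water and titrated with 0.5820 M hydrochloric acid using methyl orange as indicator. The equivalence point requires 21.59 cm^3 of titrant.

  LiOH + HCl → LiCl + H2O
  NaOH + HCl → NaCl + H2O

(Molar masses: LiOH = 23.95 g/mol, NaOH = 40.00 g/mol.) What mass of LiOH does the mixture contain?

0.1452 g

n(HCl) = 0.02159 × 0.5820 = 0.01257 mol
Let x = n(LiOH), y = n(NaOH).
Titrant: 1x + 1y = 0.01257;  mass: 23.95x + 40.00y = 0.4053
Solving, x = 6.063 × 10^-3 mol, y = 6.502 × 10^-3 mol
mass of LiOH = 6.063 × 10^-3 × 23.95 = 0.1452 g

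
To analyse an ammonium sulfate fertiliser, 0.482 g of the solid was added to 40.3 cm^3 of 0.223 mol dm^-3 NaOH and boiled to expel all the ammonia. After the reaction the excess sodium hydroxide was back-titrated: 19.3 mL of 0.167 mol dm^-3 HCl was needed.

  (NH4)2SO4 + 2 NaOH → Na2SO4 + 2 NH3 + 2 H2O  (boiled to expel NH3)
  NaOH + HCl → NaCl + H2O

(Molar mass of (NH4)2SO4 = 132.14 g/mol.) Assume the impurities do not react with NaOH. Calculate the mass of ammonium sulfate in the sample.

n(NaOH) added = 0.0403 × 0.223 = 8.99 × 10^-3 mol
n(HCl) used in back-titration = 0.0193 × 0.167 = 3.22 × 10^-3 mol
n(NaOH) left over = 3.22 × 10^-3 mol (1:1 ratio)
n(NaOH) consumed by analyte = 8.99 × 10^-3 − 3.22 × 10^-3 = 5.76 × 10^-3 mol
From the 1:2 ratio, n((NH4)2SO4) = 1/2 × 5.76 × 10^-3 = 2.88 × 10^-3 mol
mass of (NH4)2SO4 = 2.88 × 10^-3 × 132.14 = 0.381 g

0.381 g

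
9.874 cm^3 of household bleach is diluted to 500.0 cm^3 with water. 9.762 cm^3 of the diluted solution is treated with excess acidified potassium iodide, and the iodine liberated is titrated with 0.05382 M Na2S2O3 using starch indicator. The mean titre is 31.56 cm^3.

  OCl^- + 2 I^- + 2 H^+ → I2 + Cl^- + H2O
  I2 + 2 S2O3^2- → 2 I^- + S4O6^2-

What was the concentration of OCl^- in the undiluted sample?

4.405 M

n(S2O3^2-) = 0.03156 × 0.05382 = 1.699 × 10^-3 mol
n(I2) = n(S2O3^2-)/2 = 8.493 × 10^-4 mol
n(OCl^-) in the aliquot = 8.493 × 10^-4 mol (1:1 ratio)
[OCl^-]_dilute = 8.493 × 10^-4 / 0.009762 = 0.08700 mol/L
[OCl^-]_original = 0.08700 × 500.0/9.874 = 4.405 mol/L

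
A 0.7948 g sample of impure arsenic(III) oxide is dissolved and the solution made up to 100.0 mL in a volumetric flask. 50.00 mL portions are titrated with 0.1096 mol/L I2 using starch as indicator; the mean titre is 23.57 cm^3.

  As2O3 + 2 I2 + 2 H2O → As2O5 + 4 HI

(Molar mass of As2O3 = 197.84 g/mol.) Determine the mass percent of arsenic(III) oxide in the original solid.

64.30 %

n(I2) per titration = 0.02357 × 0.1096 = 2.583 × 10^-3 mol
From the 1:2 ratio, n(As2O3) in each aliquot = 1/2 × 2.583 × 10^-3 = 1.292 × 10^-3 mol
n(As2O3) in the whole flask = 1.292 × 10^-3 × 100.0/50.00 = 2.583 × 10^-3 mol
mass of As2O3 = 2.583 × 10^-3 × 197.84 = 0.5111 g
% As2O3 = 0.5111 / 0.7948 × 100 = 64.30 %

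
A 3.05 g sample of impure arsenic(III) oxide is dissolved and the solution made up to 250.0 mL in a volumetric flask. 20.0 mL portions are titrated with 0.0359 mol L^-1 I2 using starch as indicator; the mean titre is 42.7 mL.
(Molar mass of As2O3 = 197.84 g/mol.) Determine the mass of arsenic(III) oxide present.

As2O3 + 2 I2 + 2 H2O → As2O5 + 4 HI
n(I2) per titration = 0.0427 × 0.0359 = 1.53 × 10^-3 mol
From the 1:2 ratio, n(As2O3) in each aliquot = 1/2 × 1.53 × 10^-3 = 7.66 × 10^-4 mol
n(As2O3) in the whole flask = 7.66 × 10^-4 × 250.0/20.0 = 9.58 × 10^-3 mol
mass of As2O3 = 9.58 × 10^-3 × 197.84 = 1.90 g

1.90 g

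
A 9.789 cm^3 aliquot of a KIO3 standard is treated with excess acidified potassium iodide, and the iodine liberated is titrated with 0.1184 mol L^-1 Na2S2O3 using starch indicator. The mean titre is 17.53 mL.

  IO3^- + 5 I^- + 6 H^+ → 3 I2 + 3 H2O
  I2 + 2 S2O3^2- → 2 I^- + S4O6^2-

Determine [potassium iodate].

0.03534 mol/L

n(S2O3^2-) = 0.01753 × 0.1184 = 2.076 × 10^-3 mol
n(I2) = n(S2O3^2-)/2 = 1.038 × 10^-3 mol
From the 1:3 ratio, n(IO3^-) in the aliquot = 1/3 × 1.038 × 10^-3 = 3.459 × 10^-4 mol
[IO3^-] = 3.459 × 10^-4 / 0.009789 = 0.03534 mol/L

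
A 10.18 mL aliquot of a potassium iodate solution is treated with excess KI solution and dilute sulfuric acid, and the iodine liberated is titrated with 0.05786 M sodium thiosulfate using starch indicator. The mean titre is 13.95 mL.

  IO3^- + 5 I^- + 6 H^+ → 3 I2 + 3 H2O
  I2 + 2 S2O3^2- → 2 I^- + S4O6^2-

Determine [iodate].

0.01321 M

n(S2O3^2-) = 0.01395 × 0.05786 = 8.071 × 10^-4 mol
n(I2) = n(S2O3^2-)/2 = 4.036 × 10^-4 mol
From the 1:3 ratio, n(IO3^-) in the aliquot = 1/3 × 4.036 × 10^-4 = 1.345 × 10^-4 mol
[IO3^-] = 1.345 × 10^-4 / 0.01018 = 0.01321 mol/L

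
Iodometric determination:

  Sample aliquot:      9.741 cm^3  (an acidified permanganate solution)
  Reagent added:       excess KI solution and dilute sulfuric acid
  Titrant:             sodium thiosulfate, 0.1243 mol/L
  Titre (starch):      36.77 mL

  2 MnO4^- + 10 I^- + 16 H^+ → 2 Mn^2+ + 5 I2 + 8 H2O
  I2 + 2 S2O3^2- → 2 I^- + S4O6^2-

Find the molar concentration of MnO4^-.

n(S2O3^2-) = 0.03677 × 0.1243 = 4.571 × 10^-3 mol
n(I2) = n(S2O3^2-)/2 = 2.285 × 10^-3 mol
From the 2:5 ratio, n(MnO4^-) in the aliquot = 2/5 × 2.285 × 10^-3 = 9.141 × 10^-4 mol
[MnO4^-] = 9.141 × 10^-4 / 0.009741 = 0.09384 mol/L

0.09384 mol/L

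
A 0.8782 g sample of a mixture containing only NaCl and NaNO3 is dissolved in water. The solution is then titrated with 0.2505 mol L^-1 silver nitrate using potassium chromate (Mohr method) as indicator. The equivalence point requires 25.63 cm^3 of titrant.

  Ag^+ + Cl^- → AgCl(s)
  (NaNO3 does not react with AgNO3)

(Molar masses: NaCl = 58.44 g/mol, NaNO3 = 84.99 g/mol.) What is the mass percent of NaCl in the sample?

42.72 %

n(AgNO3) = 0.02563 × 0.2505 = 6.420 × 10^-3 mol
Let x = n(NaCl), y = n(NaNO3).
Titrant: 1x = 6.420 × 10^-3;  mass: 58.44x + 84.99y = 0.8782
Solving, x = 6.420 × 10^-3 mol, y = 5.918 × 10^-3 mol
mass of NaCl = 6.420 × 10^-3 × 58.44 = 0.3752 g
% NaCl = 0.3752 / 0.8782 × 100 = 42.72 %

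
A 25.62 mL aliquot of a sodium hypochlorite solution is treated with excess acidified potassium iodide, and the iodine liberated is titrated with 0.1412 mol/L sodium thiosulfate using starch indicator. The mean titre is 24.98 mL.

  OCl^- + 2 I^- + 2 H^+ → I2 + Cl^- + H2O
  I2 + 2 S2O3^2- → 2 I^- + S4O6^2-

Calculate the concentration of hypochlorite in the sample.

0.06884 mol/L

n(S2O3^2-) = 0.02498 × 0.1412 = 3.527 × 10^-3 mol
n(I2) = n(S2O3^2-)/2 = 1.764 × 10^-3 mol
n(OCl^-) in the aliquot = 1.764 × 10^-3 mol (1:1 ratio)
[OCl^-] = 1.764 × 10^-3 / 0.02562 = 0.06884 mol/L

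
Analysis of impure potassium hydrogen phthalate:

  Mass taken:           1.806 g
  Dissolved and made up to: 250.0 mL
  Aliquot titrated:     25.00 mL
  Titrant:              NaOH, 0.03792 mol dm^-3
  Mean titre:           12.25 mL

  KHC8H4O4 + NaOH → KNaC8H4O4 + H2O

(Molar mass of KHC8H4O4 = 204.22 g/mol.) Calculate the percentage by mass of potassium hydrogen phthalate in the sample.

n(NaOH) per titration = 0.01225 × 0.03792 = 4.645 × 10^-4 mol
n(KHC8H4O4) in each aliquot = 4.645 × 10^-4 mol (1:1 ratio)
n(KHC8H4O4) in the whole flask = 4.645 × 10^-4 × 250.0/25.00 = 4.645 × 10^-3 mol
mass of KHC8H4O4 = 4.645 × 10^-3 × 204.22 = 0.9486 g
% KHC8H4O4 = 0.9486 / 1.806 × 100 = 52.53 %

52.53 %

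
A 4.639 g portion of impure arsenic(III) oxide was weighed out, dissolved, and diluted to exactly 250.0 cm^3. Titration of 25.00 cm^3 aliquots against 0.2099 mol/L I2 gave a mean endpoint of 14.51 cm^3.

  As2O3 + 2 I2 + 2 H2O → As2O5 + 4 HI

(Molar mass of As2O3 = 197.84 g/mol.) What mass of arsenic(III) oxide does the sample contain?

3.013 g

n(I2) per titration = 0.01451 × 0.2099 = 3.046 × 10^-3 mol
From the 1:2 ratio, n(As2O3) in each aliquot = 1/2 × 3.046 × 10^-3 = 1.523 × 10^-3 mol
n(As2O3) in the whole flask = 1.523 × 10^-3 × 250.0/25.00 = 0.01523 mol
mass of As2O3 = 0.01523 × 197.84 = 3.013 g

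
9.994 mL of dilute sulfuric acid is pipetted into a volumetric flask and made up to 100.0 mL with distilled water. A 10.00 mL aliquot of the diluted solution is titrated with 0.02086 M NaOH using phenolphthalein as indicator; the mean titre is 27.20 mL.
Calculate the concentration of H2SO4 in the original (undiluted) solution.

0.2839 M

H2SO4 + 2 NaOH → Na2SO4 + 2 H2O
n(NaOH) = 0.02720 × 0.02086 = 5.674 × 10^-4 mol
From the 1:2 ratio, n(H2SO4) in the aliquot = 1/2 × 5.674 × 10^-4 = 2.837 × 10^-4 mol
[H2SO4]_dilute = 2.837 × 10^-4 / 0.01000 = 0.02837 mol/L
Dilution factor = 100.0 / 9.994 = 10.01
[H2SO4]_stock = 0.02837 × 10.01 = 0.2839 mol/L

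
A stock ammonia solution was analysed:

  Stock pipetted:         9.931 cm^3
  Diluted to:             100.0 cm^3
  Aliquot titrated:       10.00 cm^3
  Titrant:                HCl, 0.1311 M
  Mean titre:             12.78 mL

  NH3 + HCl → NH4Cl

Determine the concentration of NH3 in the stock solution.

n(HCl) = 0.01278 × 0.1311 = 1.675 × 10^-3 mol
n(NH3) in the aliquot = 1.675 × 10^-3 mol (1:1 ratio)
[NH3]_dilute = 1.675 × 10^-3 / 0.01000 = 0.1675 mol/L
Dilution factor = 100.0 / 9.931 = 10.07
[NH3]_stock = 0.1675 × 10.07 = 1.687 mol/L

1.687 M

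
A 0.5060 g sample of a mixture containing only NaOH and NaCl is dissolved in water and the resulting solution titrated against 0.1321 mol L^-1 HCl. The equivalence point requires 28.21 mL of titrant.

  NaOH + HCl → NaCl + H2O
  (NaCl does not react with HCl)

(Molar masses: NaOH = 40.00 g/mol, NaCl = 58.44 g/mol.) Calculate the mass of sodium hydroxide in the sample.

0.1491 g

n(HCl) = 0.02821 × 0.1321 = 3.727 × 10^-3 mol
Let x = n(NaOH), y = n(NaCl).
Titrant: 1x = 3.727 × 10^-3;  mass: 40.00x + 58.44y = 0.5060
Solving, x = 3.727 × 10^-3 mol, y = 6.108 × 10^-3 mol
mass of NaOH = 3.727 × 10^-3 × 40.00 = 0.1491 g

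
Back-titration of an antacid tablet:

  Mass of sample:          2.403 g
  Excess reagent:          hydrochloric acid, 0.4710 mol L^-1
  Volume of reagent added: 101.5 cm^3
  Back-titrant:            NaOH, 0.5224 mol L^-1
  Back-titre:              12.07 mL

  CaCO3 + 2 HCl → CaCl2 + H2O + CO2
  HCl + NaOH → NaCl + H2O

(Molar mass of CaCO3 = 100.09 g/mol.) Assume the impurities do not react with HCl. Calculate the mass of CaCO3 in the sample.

2.077 g

n(HCl) added = 0.1015 × 0.4710 = 0.04781 mol
n(NaOH) used in back-titration = 0.01207 × 0.5224 = 6.305 × 10^-3 mol
n(HCl) left over = 6.305 × 10^-3 mol (1:1 ratio)
n(HCl) consumed by analyte = 0.04781 − 6.305 × 10^-3 = 0.04150 mol
From the 1:2 ratio, n(CaCO3) = 1/2 × 0.04150 = 0.02075 mol
mass of CaCO3 = 0.02075 × 100.09 = 2.077 g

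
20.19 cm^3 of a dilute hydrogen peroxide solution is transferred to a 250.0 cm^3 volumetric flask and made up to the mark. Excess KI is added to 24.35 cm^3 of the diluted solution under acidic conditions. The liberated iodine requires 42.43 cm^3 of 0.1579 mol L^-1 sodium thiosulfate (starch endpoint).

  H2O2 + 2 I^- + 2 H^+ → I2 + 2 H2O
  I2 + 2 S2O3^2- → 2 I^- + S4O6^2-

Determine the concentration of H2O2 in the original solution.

n(S2O3^2-) = 0.04243 × 0.1579 = 6.700 × 10^-3 mol
n(I2) = n(S2O3^2-)/2 = 3.350 × 10^-3 mol
n(H2O2) in the aliquot = 3.350 × 10^-3 mol (1:1 ratio)
[H2O2]_dilute = 3.350 × 10^-3 / 0.02435 = 0.1376 mol/L
[H2O2]_original = 0.1376 × 250.0/20.19 = 1.703 mol/L

1.703 mol/L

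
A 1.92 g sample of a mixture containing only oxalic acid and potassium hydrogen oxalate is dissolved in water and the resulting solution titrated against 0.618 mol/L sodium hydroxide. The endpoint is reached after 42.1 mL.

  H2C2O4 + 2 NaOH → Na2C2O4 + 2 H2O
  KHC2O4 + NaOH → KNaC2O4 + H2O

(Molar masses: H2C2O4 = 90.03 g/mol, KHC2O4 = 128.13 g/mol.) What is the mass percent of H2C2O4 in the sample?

n(NaOH) = 0.0421 × 0.618 = 0.0260 mol
Let x = n(H2C2O4), y = n(KHC2O4).
Titrant: 2x + 1y = 0.0260;  mass: 90.03x + 128.13y = 1.92
Solving, x = 8.50 × 10^-3 mol, y = 9.01 × 10^-3 mol
mass of H2C2O4 = 8.50 × 10^-3 × 90.03 = 0.766 g
% H2C2O4 = 0.766 / 1.92 × 100 = 39.9 %

39.9 %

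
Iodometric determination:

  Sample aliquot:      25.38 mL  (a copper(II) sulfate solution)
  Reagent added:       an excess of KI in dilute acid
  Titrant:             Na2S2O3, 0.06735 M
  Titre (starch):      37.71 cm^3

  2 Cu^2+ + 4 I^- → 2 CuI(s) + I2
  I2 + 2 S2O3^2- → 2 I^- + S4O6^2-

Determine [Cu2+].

n(S2O3^2-) = 0.03771 × 0.06735 = 2.540 × 10^-3 mol
n(I2) = n(S2O3^2-)/2 = 1.270 × 10^-3 mol
From the 2:1 ratio, n(Cu2+) in the aliquot = 2/1 × 1.270 × 10^-3 = 2.540 × 10^-3 mol
[Cu2+] = 2.540 × 10^-3 / 0.02538 = 0.1001 mol/L

0.1001 M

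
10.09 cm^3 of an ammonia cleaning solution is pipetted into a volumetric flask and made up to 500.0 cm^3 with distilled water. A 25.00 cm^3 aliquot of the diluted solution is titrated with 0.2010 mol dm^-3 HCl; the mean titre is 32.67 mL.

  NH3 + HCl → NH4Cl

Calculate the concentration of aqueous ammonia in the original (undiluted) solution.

13.02 mol/L

n(HCl) = 0.03267 × 0.2010 = 6.567 × 10^-3 mol
n(NH3) in the aliquot = 6.567 × 10^-3 mol (1:1 ratio)
[NH3]_dilute = 6.567 × 10^-3 / 0.02500 = 0.2627 mol/L
Dilution factor = 500.0 / 10.09 = 49.55
[NH3]_stock = 0.2627 × 49.55 = 13.02 mol/L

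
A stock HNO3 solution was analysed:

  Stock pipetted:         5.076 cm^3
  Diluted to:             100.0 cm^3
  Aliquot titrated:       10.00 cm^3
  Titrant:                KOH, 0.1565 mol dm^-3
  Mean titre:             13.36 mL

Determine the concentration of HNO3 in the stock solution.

4.119 mol/L

HNO3 + KOH → KNO3 + H2O
n(KOH) = 0.01336 × 0.1565 = 2.091 × 10^-3 mol
n(HNO3) in the aliquot = 2.091 × 10^-3 mol (1:1 ratio)
[HNO3]_dilute = 2.091 × 10^-3 / 0.01000 = 0.2091 mol/L
Dilution factor = 100.0 / 5.076 = 19.70
[HNO3]_stock = 0.2091 × 19.70 = 4.119 mol/L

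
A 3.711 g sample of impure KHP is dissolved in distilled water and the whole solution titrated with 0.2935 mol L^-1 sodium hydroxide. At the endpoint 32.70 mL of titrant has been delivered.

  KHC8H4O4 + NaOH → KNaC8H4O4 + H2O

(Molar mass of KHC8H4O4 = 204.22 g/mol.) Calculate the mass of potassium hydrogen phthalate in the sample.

1.960 g

n(NaOH) = 0.03270 L × 0.2935 mol/L = 9.597 × 10^-3 mol
n(KHC8H4O4) = 9.597 × 10^-3 mol (1:1 ratio)
mass of KHC8H4O4 = 9.597 × 10^-3 × 204.22 g/mol = 1.960 g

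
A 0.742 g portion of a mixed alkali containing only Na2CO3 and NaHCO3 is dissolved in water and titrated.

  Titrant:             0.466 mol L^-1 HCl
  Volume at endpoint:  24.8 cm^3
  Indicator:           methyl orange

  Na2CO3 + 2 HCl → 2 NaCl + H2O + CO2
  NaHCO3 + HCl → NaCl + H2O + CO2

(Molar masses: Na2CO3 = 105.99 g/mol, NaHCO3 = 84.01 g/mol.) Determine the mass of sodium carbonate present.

n(HCl) = 0.0248 × 0.466 = 0.0116 mol
Let x = n(Na2CO3), y = n(NaHCO3).
Titrant: 2x + 1y = 0.0116;  mass: 105.99x + 84.01y = 0.742
Solving, x = 3.69 × 10^-3 mol, y = 4.18 × 10^-3 mol
mass of Na2CO3 = 3.69 × 10^-3 × 105.99 = 0.391 g

0.391 g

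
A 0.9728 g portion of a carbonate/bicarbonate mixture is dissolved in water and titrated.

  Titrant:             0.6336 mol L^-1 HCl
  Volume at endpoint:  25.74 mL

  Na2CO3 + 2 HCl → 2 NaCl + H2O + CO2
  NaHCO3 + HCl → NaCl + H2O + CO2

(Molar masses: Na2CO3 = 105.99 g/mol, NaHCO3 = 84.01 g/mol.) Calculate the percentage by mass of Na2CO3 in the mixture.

n(HCl) = 0.02574 × 0.6336 = 0.01631 mol
Let x = n(Na2CO3), y = n(NaHCO3).
Titrant: 2x + 1y = 0.01631;  mass: 105.99x + 84.01y = 0.9728
Solving, x = 6.405 × 10^-3 mol, y = 3.499 × 10^-3 mol
mass of Na2CO3 = 6.405 × 10^-3 × 105.99 = 0.6789 g
% Na2CO3 = 0.6789 / 0.9728 × 100 = 69.79 %

69.79 %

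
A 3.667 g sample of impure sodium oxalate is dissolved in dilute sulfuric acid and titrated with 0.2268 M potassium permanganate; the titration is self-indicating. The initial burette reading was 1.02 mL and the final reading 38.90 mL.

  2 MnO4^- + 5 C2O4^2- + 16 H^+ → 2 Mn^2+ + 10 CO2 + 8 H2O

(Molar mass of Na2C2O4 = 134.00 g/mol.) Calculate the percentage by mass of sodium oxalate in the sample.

78.49 %

n(KMnO4) = 0.03788 L × 0.2268 mol/L = 8.591 × 10^-3 mol
From the 5:2 ratio, n(Na2C2O4) = 5/2 × 8.591 × 10^-3 = 0.02148 mol
mass of Na2C2O4 = 0.02148 × 134.00 g/mol = 2.878 g
% Na2C2O4 = 2.878 / 3.667 × 100 = 78.49 %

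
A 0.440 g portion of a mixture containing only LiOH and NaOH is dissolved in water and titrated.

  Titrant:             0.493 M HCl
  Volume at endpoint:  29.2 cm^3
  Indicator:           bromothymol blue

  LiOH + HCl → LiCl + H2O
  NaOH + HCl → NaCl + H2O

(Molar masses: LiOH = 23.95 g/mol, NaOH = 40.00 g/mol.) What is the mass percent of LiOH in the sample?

46.1 %

n(HCl) = 0.0292 × 0.493 = 0.0144 mol
Let x = n(LiOH), y = n(NaOH).
Titrant: 1x + 1y = 0.0144;  mass: 23.95x + 40.00y = 0.440
Solving, x = 8.46 × 10^-3 mol, y = 5.93 × 10^-3 mol
mass of LiOH = 8.46 × 10^-3 × 23.95 = 0.203 g
% LiOH = 0.203 / 0.440 × 100 = 46.1 %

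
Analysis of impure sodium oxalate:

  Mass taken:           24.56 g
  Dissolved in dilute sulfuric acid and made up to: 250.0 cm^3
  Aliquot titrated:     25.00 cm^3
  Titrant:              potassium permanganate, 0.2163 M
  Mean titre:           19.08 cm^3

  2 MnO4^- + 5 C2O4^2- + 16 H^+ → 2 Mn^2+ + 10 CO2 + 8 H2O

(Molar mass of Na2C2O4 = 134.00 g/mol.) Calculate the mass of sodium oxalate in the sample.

13.83 g

n(KMnO4) per titration = 0.01908 × 0.2163 = 4.127 × 10^-3 mol
From the 5:2 ratio, n(Na2C2O4) in each aliquot = 5/2 × 4.127 × 10^-3 = 0.01032 mol
n(Na2C2O4) in the whole flask = 0.01032 × 250.0/25.00 = 0.1032 mol
mass of Na2C2O4 = 0.1032 × 134.00 = 13.83 g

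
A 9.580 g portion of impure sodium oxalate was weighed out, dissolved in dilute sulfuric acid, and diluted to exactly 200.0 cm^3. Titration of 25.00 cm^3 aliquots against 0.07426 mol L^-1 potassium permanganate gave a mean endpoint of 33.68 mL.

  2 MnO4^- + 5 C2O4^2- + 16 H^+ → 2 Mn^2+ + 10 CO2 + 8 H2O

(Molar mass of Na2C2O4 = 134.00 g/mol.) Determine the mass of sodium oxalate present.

n(KMnO4) per titration = 0.03368 × 0.07426 = 2.501 × 10^-3 mol
From the 5:2 ratio, n(Na2C2O4) in each aliquot = 5/2 × 2.501 × 10^-3 = 6.253 × 10^-3 mol
n(Na2C2O4) in the whole flask = 6.253 × 10^-3 × 200.0/25.00 = 0.05002 mol
mass of Na2C2O4 = 0.05002 × 134.00 = 6.703 g

6.703 g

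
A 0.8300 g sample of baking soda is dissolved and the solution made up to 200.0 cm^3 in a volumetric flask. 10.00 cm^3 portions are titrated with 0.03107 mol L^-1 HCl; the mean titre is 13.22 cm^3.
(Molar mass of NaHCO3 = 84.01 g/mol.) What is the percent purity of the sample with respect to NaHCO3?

83.15 %

NaHCO3 + HCl → NaCl + H2O + CO2
n(HCl) per titration = 0.01322 × 0.03107 = 4.107 × 10^-4 mol
n(NaHCO3) in each aliquot = 4.107 × 10^-4 mol (1:1 ratio)
n(NaHCO3) in the whole flask = 4.107 × 10^-4 × 200.0/10.00 = 8.215 × 10^-3 mol
mass of NaHCO3 = 8.215 × 10^-3 × 84.01 = 0.6901 g
% NaHCO3 = 0.6901 / 0.8300 × 100 = 83.15 %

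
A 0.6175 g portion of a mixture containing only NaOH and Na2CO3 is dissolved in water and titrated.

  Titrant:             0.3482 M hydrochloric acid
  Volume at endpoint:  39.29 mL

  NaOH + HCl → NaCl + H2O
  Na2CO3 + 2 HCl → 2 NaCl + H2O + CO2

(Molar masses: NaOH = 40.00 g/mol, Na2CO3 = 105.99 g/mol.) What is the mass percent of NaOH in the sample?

n(HCl) = 0.03929 × 0.3482 = 0.01368 mol
Let x = n(NaOH), y = n(Na2CO3).
Titrant: 1x + 2y = 0.01368;  mass: 40.00x + 105.99y = 0.6175
Solving, x = 8.273 × 10^-3 mol, y = 2.704 × 10^-3 mol
mass of NaOH = 8.273 × 10^-3 × 40.00 = 0.3309 g
% NaOH = 0.3309 / 0.6175 × 100 = 53.59 %

53.59 %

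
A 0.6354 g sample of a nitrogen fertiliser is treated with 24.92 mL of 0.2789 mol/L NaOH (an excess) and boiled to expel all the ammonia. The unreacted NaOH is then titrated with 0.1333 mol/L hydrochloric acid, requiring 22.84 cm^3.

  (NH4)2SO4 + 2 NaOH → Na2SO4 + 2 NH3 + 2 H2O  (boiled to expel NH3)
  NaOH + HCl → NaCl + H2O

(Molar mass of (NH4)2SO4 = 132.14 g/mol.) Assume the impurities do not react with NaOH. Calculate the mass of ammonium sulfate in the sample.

0.2580 g

n(NaOH) added = 0.02492 × 0.2789 = 6.950 × 10^-3 mol
n(HCl) used in back-titration = 0.02284 × 0.1333 = 3.045 × 10^-3 mol
n(NaOH) left over = 3.045 × 10^-3 mol (1:1 ratio)
n(NaOH) consumed by analyte = 6.950 × 10^-3 − 3.045 × 10^-3 = 3.906 × 10^-3 mol
From the 1:2 ratio, n((NH4)2SO4) = 1/2 × 3.906 × 10^-3 = 1.953 × 10^-3 mol
mass of (NH4)2SO4 = 1.953 × 10^-3 × 132.14 = 0.2580 g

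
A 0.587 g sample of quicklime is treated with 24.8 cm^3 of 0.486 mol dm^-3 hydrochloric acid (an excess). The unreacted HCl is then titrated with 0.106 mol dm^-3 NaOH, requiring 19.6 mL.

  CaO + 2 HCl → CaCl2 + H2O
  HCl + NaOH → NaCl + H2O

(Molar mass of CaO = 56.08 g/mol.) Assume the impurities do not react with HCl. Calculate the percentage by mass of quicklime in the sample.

47.6 %

n(HCl) added = 0.0248 × 0.486 = 0.0121 mol
n(NaOH) used in back-titration = 0.0196 × 0.106 = 2.08 × 10^-3 mol
n(HCl) left over = 2.08 × 10^-3 mol (1:1 ratio)
n(HCl) consumed by analyte = 0.0121 − 2.08 × 10^-3 = 9.98 × 10^-3 mol
From the 1:2 ratio, n(CaO) = 1/2 × 9.98 × 10^-3 = 4.99 × 10^-3 mol
mass of CaO = 4.99 × 10^-3 × 56.08 = 0.280 g
% CaO = 0.280 / 0.587 × 100 = 47.6 %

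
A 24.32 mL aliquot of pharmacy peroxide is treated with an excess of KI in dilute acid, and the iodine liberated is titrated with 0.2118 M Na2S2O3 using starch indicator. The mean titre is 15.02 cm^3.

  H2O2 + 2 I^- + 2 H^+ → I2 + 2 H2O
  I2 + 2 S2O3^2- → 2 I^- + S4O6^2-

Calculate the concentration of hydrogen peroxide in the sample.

0.06540 M

n(S2O3^2-) = 0.01502 × 0.2118 = 3.181 × 10^-3 mol
n(I2) = n(S2O3^2-)/2 = 1.591 × 10^-3 mol
n(H2O2) in the aliquot = 1.591 × 10^-3 mol (1:1 ratio)
[H2O2] = 1.591 × 10^-3 / 0.02432 = 0.06540 mol/L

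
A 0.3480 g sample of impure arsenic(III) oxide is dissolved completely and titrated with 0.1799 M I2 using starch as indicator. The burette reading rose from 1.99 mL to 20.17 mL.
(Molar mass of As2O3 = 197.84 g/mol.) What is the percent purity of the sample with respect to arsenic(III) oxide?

92.97 %

As2O3 + 2 I2 + 2 H2O → As2O5 + 4 HI
n(I2) = 0.01818 L × 0.1799 mol/L = 3.271 × 10^-3 mol
From the 1:2 ratio, n(As2O3) = 1/2 × 3.271 × 10^-3 = 1.635 × 10^-3 mol
mass of As2O3 = 1.635 × 10^-3 × 197.84 g/mol = 0.3235 g
% As2O3 = 0.3235 / 0.3480 × 100 = 92.97 %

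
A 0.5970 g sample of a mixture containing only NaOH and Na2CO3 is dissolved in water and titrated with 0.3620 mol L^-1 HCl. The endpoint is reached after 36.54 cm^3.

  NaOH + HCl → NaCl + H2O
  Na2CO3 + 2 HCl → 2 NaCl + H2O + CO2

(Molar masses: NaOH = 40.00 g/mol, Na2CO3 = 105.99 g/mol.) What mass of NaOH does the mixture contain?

n(HCl) = 0.03654 × 0.3620 = 0.01323 mol
Let x = n(NaOH), y = n(Na2CO3).
Titrant: 1x + 2y = 0.01323;  mass: 40.00x + 105.99y = 0.5970
Solving, x = 8.002 × 10^-3 mol, y = 2.613 × 10^-3 mol
mass of NaOH = 8.002 × 10^-3 × 40.00 = 0.3201 g

0.3201 g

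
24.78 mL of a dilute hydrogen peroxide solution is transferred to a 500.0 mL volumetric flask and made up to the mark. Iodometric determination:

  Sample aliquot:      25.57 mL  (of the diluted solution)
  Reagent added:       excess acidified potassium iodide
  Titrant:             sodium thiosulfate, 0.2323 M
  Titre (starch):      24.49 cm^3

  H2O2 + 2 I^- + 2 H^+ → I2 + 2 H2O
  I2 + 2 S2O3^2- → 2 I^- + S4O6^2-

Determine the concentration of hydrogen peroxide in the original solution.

n(S2O3^2-) = 0.02449 × 0.2323 = 5.689 × 10^-3 mol
n(I2) = n(S2O3^2-)/2 = 2.845 × 10^-3 mol
n(H2O2) in the aliquot = 2.845 × 10^-3 mol (1:1 ratio)
[H2O2]_dilute = 2.845 × 10^-3 / 0.02557 = 0.1112 mol/L
[H2O2]_original = 0.1112 × 500.0/24.78 = 2.245 mol/L

2.245 M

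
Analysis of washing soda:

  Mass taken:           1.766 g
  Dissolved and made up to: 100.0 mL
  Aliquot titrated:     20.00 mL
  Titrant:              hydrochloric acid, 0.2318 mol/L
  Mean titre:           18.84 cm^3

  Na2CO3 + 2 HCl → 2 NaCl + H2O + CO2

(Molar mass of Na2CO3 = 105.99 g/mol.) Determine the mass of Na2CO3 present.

n(HCl) per titration = 0.01884 × 0.2318 = 4.367 × 10^-3 mol
From the 1:2 ratio, n(Na2CO3) in each aliquot = 1/2 × 4.367 × 10^-3 = 2.184 × 10^-3 mol
n(Na2CO3) in the whole flask = 2.184 × 10^-3 × 100.0/20.00 = 0.01092 mol
mass of Na2CO3 = 0.01092 × 105.99 = 1.157 g

1.157 g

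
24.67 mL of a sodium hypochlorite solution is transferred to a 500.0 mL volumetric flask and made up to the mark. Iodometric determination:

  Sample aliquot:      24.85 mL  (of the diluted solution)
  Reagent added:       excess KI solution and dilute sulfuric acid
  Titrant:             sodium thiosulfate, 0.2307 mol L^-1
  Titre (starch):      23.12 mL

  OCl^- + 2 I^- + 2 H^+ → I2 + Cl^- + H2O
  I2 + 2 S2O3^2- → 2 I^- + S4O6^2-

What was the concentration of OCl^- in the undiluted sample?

n(S2O3^2-) = 0.02312 × 0.2307 = 5.334 × 10^-3 mol
n(I2) = n(S2O3^2-)/2 = 2.667 × 10^-3 mol
n(OCl^-) in the aliquot = 2.667 × 10^-3 mol (1:1 ratio)
[OCl^-]_dilute = 2.667 × 10^-3 / 0.02485 = 0.1073 mol/L
[OCl^-]_original = 0.1073 × 500.0/24.67 = 2.175 mol/L

2.175 mol/L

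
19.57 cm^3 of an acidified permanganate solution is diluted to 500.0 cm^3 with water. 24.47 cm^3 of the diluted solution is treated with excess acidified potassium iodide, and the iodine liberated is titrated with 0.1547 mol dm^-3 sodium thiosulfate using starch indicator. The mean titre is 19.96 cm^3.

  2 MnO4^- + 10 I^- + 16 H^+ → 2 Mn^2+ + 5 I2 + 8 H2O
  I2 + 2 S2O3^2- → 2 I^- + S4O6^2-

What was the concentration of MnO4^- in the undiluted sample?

n(S2O3^2-) = 0.01996 × 0.1547 = 3.088 × 10^-3 mol
n(I2) = n(S2O3^2-)/2 = 1.544 × 10^-3 mol
From the 2:5 ratio, n(MnO4^-) in the aliquot = 2/5 × 1.544 × 10^-3 = 6.176 × 10^-4 mol
[MnO4^-]_dilute = 6.176 × 10^-4 / 0.02447 = 0.02524 mol/L
[MnO4^-]_original = 0.02524 × 500.0/19.57 = 0.6448 mol/L

0.6448 mol/L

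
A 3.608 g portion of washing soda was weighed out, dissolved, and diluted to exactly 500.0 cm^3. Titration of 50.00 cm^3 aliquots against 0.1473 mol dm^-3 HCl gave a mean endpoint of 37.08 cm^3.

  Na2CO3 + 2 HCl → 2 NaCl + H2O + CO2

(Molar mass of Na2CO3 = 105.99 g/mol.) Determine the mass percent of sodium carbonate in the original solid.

n(HCl) per titration = 0.03708 × 0.1473 = 5.462 × 10^-3 mol
From the 1:2 ratio, n(Na2CO3) in each aliquot = 1/2 × 5.462 × 10^-3 = 2.731 × 10^-3 mol
n(Na2CO3) in the whole flask = 2.731 × 10^-3 × 500.0/50.00 = 0.02731 mol
mass of Na2CO3 = 0.02731 × 105.99 = 2.895 g
% Na2CO3 = 2.895 / 3.608 × 100 = 80.23 %

80.23 %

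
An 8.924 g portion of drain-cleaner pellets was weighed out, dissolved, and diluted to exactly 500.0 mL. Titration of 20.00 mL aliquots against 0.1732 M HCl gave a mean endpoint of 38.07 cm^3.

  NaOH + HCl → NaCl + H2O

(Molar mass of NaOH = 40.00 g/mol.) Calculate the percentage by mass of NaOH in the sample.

73.89 %

n(HCl) per titration = 0.03807 × 0.1732 = 6.594 × 10^-3 mol
n(NaOH) in each aliquot = 6.594 × 10^-3 mol (1:1 ratio)
n(NaOH) in the whole flask = 6.594 × 10^-3 × 500.0/20.00 = 0.1648 mol
mass of NaOH = 0.1648 × 40.00 = 6.594 g
% NaOH = 6.594 / 8.924 × 100 = 73.89 %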